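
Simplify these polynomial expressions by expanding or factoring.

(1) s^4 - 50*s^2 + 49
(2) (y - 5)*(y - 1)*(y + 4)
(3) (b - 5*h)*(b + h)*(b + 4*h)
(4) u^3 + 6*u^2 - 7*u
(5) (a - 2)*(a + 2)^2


(1) = (s - 7)*(s - 1)*(s + 1)*(s + 7)
(2) = y^3 - 2*y^2 - 19*y + 20
(3) = b^3 - 21*b*h^2 - 20*h^3
(4) = u*(u - 1)*(u + 7)
(5) = a^3 + 2*a^2 - 4*a - 8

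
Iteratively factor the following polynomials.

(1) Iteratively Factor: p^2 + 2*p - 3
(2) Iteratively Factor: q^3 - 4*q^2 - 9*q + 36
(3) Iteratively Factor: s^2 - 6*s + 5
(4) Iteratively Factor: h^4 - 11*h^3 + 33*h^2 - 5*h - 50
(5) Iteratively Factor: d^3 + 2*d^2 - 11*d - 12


(1) = (p - 1)*(p + 3)
(2) = (q - 3)*(q^2 - q - 12) = (q - 4)*(q - 3)*(q + 3)
(3) = (s - 1)*(s - 5)
(4) = (h - 2)*(h^3 - 9*h^2 + 15*h + 25) = (h - 2)*(h + 1)*(h^2 - 10*h + 25) = (h - 5)*(h - 2)*(h + 1)*(h - 5)
(5) = (d - 3)*(d^2 + 5*d + 4) = (d - 3)*(d + 1)*(d + 4)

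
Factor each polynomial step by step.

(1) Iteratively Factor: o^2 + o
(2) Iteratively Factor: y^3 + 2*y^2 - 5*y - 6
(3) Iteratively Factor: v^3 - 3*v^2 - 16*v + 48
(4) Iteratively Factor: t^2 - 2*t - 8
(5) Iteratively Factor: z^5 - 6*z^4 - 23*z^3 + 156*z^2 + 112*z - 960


(1) = (o)*(o + 1)
(2) = (y - 2)*(y^2 + 4*y + 3) = (y - 2)*(y + 3)*(y + 1)
(3) = (v - 4)*(v^2 + v - 12) = (v - 4)*(v + 4)*(v - 3)
(4) = (t + 2)*(t - 4)
(5) = (z - 4)*(z^4 - 2*z^3 - 31*z^2 + 32*z + 240) = (z - 4)*(z + 4)*(z^3 - 6*z^2 - 7*z + 60) = (z - 4)^2*(z + 4)*(z^2 - 2*z - 15) = (z - 5)*(z - 4)^2*(z + 4)*(z + 3)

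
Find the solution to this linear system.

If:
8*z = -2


Then:
z = -1/4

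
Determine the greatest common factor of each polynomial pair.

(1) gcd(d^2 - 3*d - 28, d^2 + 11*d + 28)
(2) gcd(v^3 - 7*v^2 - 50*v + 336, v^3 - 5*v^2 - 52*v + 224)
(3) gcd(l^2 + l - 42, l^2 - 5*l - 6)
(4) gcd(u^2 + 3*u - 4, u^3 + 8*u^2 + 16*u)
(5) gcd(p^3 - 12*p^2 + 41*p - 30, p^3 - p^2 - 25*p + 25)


(1) = gcd((d - 7)*(d + 4), (d + 4)*(d + 7)) = d + 4
(2) = gcd((v - 8)*(v - 6)*(v + 7), (v - 8)*(v - 4)*(v + 7)) = v^2 - v - 56
(3) = gcd((l - 6)*(l + 7), (l - 6)*(l + 1)) = l - 6
(4) = gcd((u - 1)*(u + 4), u*(u + 4)^2) = u + 4
(5) = gcd((p - 6)*(p - 5)*(p - 1), (p - 5)*(p - 1)*(p + 5)) = p^2 - 6*p + 5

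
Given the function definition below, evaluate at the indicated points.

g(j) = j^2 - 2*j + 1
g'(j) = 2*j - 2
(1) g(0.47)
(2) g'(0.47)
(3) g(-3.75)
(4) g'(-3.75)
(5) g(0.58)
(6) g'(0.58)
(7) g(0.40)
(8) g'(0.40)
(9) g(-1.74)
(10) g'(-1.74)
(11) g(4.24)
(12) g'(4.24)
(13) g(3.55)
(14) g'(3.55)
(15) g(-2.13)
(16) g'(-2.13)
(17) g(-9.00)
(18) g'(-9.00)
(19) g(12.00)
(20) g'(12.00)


(1) = 0.28
(2) = -1.06
(3) = 22.56
(4) = -9.50
(5) = 0.18
(6) = -0.84
(7) = 0.36
(8) = -1.20
(9) = 7.51
(10) = -5.48
(11) = 10.50
(12) = 6.48
(13) = 6.50
(14) = 5.10
(15) = 9.80
(16) = -6.26
(17) = 100.00
(18) = -20.00
(19) = 121.00
(20) = 22.00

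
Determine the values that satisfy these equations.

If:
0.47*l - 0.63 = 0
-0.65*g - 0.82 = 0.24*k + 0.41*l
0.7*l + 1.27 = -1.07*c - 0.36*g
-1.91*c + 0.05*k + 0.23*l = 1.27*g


Then:
c = -3.81
g = 5.20
k = -19.78
l = 1.34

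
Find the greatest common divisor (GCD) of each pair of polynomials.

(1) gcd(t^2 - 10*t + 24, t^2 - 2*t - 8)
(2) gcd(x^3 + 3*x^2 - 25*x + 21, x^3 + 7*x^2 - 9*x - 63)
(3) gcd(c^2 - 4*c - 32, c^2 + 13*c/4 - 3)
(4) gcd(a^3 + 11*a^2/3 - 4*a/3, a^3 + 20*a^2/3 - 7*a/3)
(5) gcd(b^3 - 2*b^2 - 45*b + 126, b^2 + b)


(1) = gcd((t - 6)*(t - 4), (t - 4)*(t + 2)) = t - 4
(2) = gcd((x - 3)*(x - 1)*(x + 7), (x - 3)*(x + 3)*(x + 7)) = x^2 + 4*x - 21
(3) = gcd((c - 8)*(c + 4), (c - 3/4)*(c + 4)) = c + 4
(4) = gcd(a*(a - 1/3)*(a + 4), a*(a - 1/3)*(a + 7)) = a^2 - a/3
(5) = gcd((b - 6)*(b - 3)*(b + 7), b*(b + 1)) = 1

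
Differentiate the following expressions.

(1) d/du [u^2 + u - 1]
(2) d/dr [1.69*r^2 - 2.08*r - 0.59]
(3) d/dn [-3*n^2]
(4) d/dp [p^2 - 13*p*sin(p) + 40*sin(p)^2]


(1) = 2*u + 1
(2) = 3.38*r - 2.08
(3) = -6*n
(4) = -13*p*cos(p) + 2*p - 13*sin(p) + 40*sin(2*p)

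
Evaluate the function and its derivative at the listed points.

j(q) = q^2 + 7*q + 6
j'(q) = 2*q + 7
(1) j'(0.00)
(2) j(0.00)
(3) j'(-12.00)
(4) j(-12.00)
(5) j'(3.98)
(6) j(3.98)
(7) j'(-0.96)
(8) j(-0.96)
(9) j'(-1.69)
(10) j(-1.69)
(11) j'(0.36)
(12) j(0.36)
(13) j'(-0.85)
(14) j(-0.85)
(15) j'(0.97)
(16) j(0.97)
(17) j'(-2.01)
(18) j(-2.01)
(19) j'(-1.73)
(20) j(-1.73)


(1) = 7.00
(2) = 6.00
(3) = -17.00
(4) = 66.00
(5) = 14.96
(6) = 49.70
(7) = 5.08
(8) = 0.20
(9) = 3.62
(10) = -2.97
(11) = 7.72
(12) = 8.65
(13) = 5.30
(14) = 0.77
(15) = 8.94
(16) = 13.73
(17) = 2.98
(18) = -4.03
(19) = 3.54
(20) = -3.12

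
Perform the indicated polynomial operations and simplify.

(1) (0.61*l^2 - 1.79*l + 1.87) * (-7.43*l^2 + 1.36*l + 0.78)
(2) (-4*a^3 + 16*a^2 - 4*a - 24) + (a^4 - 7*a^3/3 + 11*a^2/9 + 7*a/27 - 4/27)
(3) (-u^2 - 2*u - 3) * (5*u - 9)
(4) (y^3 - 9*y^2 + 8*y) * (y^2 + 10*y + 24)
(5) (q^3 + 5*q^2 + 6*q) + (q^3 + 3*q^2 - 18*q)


(1) = -4.5323*l^4 + 14.1293*l^3 - 15.8527*l^2 + 1.147*l + 1.4586
(2) = a^4 - 19*a^3/3 + 155*a^2/9 - 101*a/27 - 652/27
(3) = -5*u^3 - u^2 + 3*u + 27
(4) = y^5 + y^4 - 58*y^3 - 136*y^2 + 192*y
(5) = 2*q^3 + 8*q^2 - 12*q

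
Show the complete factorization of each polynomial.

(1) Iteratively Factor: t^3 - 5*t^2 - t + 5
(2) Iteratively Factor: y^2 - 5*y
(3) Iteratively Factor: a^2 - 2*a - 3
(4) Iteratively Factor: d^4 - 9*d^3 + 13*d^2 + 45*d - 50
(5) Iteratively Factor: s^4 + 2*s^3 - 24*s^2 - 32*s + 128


(1) = (t - 1)*(t^2 - 4*t - 5) = (t - 1)*(t + 1)*(t - 5)
(2) = (y)*(y - 5)
(3) = (a + 1)*(a - 3)
(4) = (d - 5)*(d^3 - 4*d^2 - 7*d + 10) = (d - 5)*(d - 1)*(d^2 - 3*d - 10) = (d - 5)^2*(d - 1)*(d + 2)
(5) = (s - 4)*(s^3 + 6*s^2 - 32) = (s - 4)*(s - 2)*(s^2 + 8*s + 16) = (s - 4)*(s - 2)*(s + 4)*(s + 4)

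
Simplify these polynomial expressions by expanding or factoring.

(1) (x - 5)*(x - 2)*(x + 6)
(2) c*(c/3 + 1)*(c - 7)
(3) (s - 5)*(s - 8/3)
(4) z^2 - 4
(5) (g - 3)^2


(1) = x^3 - x^2 - 32*x + 60
(2) = c^3/3 - 4*c^2/3 - 7*c
(3) = s^2 - 23*s/3 + 40/3
(4) = (z - 2)*(z + 2)
(5) = g^2 - 6*g + 9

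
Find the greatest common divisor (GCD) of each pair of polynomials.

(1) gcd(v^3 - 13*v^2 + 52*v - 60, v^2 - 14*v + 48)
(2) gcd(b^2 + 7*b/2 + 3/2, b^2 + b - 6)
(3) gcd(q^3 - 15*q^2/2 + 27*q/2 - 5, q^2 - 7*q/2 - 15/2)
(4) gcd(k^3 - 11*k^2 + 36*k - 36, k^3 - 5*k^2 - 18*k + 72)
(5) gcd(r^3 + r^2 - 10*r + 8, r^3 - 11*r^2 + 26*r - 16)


(1) = gcd((v - 6)*(v - 5)*(v - 2), (v - 8)*(v - 6)) = v - 6
(2) = b + 3
(3) = gcd((q - 5)*(q - 2)*(q - 1/2), (q - 5)*(q + 3/2)) = q - 5
(4) = k^2 - 9*k + 18
(5) = gcd((r - 2)*(r - 1)*(r + 4), (r - 8)*(r - 2)*(r - 1)) = r^2 - 3*r + 2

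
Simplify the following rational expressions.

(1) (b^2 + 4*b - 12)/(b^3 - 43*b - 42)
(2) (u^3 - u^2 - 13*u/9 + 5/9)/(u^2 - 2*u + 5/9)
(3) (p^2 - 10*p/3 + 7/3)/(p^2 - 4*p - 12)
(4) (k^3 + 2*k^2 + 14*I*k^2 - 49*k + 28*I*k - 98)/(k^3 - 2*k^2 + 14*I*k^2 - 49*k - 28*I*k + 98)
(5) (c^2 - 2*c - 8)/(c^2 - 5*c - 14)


(1) = (b - 2)/(b^2 - 6*b - 7)
(2) = u + 1
(3) = (3*p^2 - 10*p + 7)/(3*p^2 - 12*p - 36)
(4) = (k + 2)/(k - 2)
(5) = (c - 4)/(c - 7)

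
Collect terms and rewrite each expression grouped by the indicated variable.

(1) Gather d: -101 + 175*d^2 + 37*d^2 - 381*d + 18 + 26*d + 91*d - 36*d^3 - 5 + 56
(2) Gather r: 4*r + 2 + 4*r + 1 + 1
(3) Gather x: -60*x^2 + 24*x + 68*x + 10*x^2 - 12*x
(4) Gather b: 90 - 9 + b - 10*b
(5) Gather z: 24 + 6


(1) = -36*d^3 + 212*d^2 - 264*d - 32
(2) = 8*r + 4
(3) = -50*x^2 + 80*x
(4) = 81 - 9*b
(5) = 30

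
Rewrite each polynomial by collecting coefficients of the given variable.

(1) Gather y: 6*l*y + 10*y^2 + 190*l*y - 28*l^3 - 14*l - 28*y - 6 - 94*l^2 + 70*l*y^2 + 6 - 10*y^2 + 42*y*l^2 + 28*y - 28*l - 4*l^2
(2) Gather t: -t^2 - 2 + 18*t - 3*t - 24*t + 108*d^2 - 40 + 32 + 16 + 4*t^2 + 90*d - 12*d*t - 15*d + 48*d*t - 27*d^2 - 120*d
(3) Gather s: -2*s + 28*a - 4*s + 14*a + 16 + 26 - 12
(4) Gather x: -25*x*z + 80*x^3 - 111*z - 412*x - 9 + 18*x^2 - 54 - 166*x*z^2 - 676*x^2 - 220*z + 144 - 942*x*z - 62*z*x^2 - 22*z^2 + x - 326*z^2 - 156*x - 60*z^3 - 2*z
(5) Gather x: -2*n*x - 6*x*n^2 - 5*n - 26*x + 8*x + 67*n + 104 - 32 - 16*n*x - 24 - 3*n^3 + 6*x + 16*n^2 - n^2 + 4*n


(1) = -28*l^3 - 98*l^2 + 70*l*y^2 - 42*l + y*(42*l^2 + 196*l)
(2) = 81*d^2 - 45*d + 3*t^2 + t*(36*d - 9) + 6
(3) = 42*a - 6*s + 30
(4) = 80*x^3 + x^2*(-62*z - 658) + x*(-166*z^2 - 967*z - 567) - 60*z^3 - 348*z^2 - 333*z + 81
(5) = -3*n^3 + 15*n^2 + 66*n + x*(-6*n^2 - 18*n - 12) + 48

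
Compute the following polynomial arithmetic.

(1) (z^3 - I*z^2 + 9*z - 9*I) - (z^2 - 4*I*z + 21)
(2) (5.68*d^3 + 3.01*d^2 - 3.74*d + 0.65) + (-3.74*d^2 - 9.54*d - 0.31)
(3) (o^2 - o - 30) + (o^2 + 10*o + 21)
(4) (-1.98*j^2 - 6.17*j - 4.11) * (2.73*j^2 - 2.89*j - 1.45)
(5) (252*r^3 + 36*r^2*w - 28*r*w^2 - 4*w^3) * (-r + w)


(1) = z^3 - z^2 - I*z^2 + 9*z + 4*I*z - 21 - 9*I
(2) = 5.68*d^3 - 0.73*d^2 - 13.28*d + 0.34
(3) = 2*o^2 + 9*o - 9
(4) = -5.4054*j^4 - 11.1219*j^3 + 9.482*j^2 + 20.8244*j + 5.9595
(5) = -252*r^4 + 216*r^3*w + 64*r^2*w^2 - 24*r*w^3 - 4*w^4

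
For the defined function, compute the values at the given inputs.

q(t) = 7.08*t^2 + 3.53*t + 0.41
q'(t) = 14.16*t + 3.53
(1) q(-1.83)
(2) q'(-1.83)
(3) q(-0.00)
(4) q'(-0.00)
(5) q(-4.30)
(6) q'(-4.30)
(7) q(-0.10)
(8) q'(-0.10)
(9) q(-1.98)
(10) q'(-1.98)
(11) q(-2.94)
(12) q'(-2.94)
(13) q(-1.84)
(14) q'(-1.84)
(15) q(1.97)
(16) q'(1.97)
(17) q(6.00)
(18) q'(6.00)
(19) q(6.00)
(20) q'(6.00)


(1) = 17.66
(2) = -22.38
(3) = 0.41
(4) = 3.53
(5) = 116.14
(6) = -57.36
(7) = 0.13
(8) = 2.11
(9) = 21.18
(10) = -24.51
(11) = 51.23
(12) = -38.10
(13) = 17.88
(14) = -22.52
(15) = 34.84
(16) = 31.43
(17) = 276.47
(18) = 88.49
(19) = 276.47
(20) = 88.49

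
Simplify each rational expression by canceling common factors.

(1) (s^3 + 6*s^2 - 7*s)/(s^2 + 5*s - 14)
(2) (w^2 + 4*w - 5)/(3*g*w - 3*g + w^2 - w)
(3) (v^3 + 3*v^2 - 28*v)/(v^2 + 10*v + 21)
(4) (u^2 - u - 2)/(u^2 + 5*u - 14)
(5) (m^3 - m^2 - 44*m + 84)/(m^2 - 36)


(1) = (s^2 - s)/(s - 2)
(2) = (w + 5)/(3*g + w)
(3) = (v^2 - 4*v)/(v + 3)
(4) = (u + 1)/(u + 7)
(5) = (m^2 + 5*m - 14)/(m + 6)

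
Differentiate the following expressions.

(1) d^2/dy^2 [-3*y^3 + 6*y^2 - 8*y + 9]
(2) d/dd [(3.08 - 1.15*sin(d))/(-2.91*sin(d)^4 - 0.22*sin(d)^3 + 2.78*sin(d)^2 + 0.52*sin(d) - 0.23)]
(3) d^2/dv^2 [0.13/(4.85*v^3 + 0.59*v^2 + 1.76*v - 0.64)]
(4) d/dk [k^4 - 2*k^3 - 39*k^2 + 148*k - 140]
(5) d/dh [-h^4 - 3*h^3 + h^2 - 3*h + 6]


(1) = 12 - 18*y
(2) = (-10.0395*sin(d)^4 + 35.3452*sin(d)^3 + 5.2298*sin(d)^2 - 17.1248*sin(d) - 1.3371)*cos(d)/(8.4681*sin(d)^8 + 1.2804*sin(d)^7 - 16.1312*sin(d)^6 - 4.2496*sin(d)^5 + 8.8382*sin(d)^4 + 2.9924*sin(d)^3 - 1.0084*sin(d)^2 - 0.2392*sin(d) + 0.0529)
(3) = (-(3.783*v + 0.1534)*(4.85*v^3 + 0.59*v^2 + 1.76*v - 0.64) + 0.13*(14.55*v^2 + 1.18*v + 1.76)*(29.1*v^2 + 2.36*v + 3.52))/(4.85*v^3 + 0.59*v^2 + 1.76*v - 0.64)^3
(4) = 4*k^3 - 6*k^2 - 78*k + 148
(5) = -4*h^3 - 9*h^2 + 2*h - 3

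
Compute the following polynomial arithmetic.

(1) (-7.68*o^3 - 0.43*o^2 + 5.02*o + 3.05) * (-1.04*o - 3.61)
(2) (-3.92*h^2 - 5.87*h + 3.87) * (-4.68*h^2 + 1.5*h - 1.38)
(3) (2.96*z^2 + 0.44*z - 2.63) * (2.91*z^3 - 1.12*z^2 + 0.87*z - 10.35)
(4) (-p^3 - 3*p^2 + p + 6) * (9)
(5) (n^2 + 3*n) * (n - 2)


(1) = 7.9872*o^4 + 28.172*o^3 - 3.6685*o^2 - 21.2942*o - 11.0105
(2) = 18.3456*h^4 + 21.5916*h^3 - 21.507*h^2 + 13.9056*h - 5.3406
(3) = 8.6136*z^5 - 2.0348*z^4 - 5.5709*z^3 - 27.3076*z^2 - 6.8421*z + 27.2205
(4) = -9*p^3 - 27*p^2 + 9*p + 54
(5) = n^3 + n^2 - 6*n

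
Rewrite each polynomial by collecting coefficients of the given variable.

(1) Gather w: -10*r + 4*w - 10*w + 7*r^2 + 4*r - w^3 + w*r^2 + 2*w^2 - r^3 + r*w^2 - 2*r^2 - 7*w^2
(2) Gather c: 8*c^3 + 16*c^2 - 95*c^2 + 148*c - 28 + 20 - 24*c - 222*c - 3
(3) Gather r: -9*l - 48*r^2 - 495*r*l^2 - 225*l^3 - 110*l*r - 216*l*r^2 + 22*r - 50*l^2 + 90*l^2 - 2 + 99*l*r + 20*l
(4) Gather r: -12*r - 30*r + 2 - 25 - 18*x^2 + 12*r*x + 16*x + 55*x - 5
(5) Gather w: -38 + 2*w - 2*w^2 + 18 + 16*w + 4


(1) = -r^3 + 5*r^2 - 6*r - w^3 + w^2*(r - 5) + w*(r^2 - 6)
(2) = 8*c^3 - 79*c^2 - 98*c - 11
(3) = -225*l^3 + 40*l^2 + 11*l + r^2*(-216*l - 48) + r*(-495*l^2 - 11*l + 22) - 2
(4) = r*(12*x - 42) - 18*x^2 + 71*x - 28
(5) = -2*w^2 + 18*w - 16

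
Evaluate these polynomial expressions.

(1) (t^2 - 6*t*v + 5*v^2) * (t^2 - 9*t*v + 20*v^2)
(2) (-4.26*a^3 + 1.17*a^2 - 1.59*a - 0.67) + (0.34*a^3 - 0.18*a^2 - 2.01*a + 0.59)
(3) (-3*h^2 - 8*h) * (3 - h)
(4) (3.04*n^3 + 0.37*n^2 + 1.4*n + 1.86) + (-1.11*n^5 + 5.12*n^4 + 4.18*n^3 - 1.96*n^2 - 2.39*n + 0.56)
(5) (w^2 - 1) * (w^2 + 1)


(1) = t^4 - 15*t^3*v + 79*t^2*v^2 - 165*t*v^3 + 100*v^4
(2) = -3.92*a^3 + 0.99*a^2 - 3.6*a - 0.08
(3) = 3*h^3 - h^2 - 24*h
(4) = -1.11*n^5 + 5.12*n^4 + 7.22*n^3 - 1.59*n^2 - 0.99*n + 2.42
(5) = w^4 - 1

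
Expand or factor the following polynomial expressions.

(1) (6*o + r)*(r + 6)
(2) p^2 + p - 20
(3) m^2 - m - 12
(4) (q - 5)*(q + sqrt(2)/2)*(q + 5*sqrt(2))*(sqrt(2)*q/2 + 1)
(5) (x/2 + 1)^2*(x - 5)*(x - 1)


(1) = 6*o*r + 36*o + r^2 + 6*r
(2) = (p - 4)*(p + 5)
(3) = (m - 4)*(m + 3)
(4) = sqrt(2)*q^4/2 - 5*sqrt(2)*q^3/2 + 13*q^3/2 - 65*q^2/2 + 8*sqrt(2)*q^2 - 40*sqrt(2)*q + 5*q - 25
(5) = x^4/4 - x^3/2 - 15*x^2/4 - x + 5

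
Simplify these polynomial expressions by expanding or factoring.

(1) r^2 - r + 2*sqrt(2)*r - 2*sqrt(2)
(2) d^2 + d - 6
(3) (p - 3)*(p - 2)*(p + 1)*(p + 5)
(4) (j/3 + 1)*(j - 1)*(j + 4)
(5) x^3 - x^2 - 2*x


(1) = (r - 1)*(r + 2*sqrt(2))
(2) = (d - 2)*(d + 3)
(3) = p^4 + p^3 - 19*p^2 + 11*p + 30
(4) = j^3/3 + 2*j^2 + 5*j/3 - 4
(5) = x*(x - 2)*(x + 1)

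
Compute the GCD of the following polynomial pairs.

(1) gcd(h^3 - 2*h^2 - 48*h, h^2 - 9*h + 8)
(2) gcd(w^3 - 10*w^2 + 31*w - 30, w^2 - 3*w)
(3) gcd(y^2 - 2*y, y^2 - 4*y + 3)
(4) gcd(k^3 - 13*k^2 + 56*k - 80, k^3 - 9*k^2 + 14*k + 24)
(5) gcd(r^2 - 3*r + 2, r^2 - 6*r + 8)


(1) = h - 8
(2) = w - 3
(3) = gcd(y*(y - 2), (y - 3)*(y - 1)) = 1
(4) = k - 4
(5) = gcd((r - 2)*(r - 1), (r - 4)*(r - 2)) = r - 2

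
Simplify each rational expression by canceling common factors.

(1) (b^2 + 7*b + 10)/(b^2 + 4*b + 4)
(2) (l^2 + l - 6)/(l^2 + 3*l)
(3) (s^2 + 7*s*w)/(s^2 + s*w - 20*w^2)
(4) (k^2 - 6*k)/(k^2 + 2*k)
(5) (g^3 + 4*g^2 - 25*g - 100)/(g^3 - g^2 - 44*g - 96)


(1) = (b + 5)/(b + 2)
(2) = (l - 2)/l
(3) = (s^2 + 7*s*w)/(s^2 + s*w - 20*w^2)
(4) = (k - 6)/(k + 2)
(5) = (g^2 - 25)/(g^2 - 5*g - 24)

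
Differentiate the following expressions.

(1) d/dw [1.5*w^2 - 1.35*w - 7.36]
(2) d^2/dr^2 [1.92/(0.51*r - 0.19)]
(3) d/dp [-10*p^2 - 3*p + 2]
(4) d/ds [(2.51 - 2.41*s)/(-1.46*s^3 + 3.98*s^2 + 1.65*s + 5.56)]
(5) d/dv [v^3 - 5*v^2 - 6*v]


(1) = 3.0*w - 1.35
(2) = 0.998784/(0.51*r - 0.19)^3
(3) = -20*p - 3
(4) = (-7.0372*s^3 + 20.5856*s^2 - 19.9796*s - 17.5411)/(2.1316*s^6 - 11.6216*s^5 + 11.0224*s^4 - 3.1012*s^3 + 46.9801*s^2 + 18.348*s + 30.9136)
(5) = 3*v^2 - 10*v - 6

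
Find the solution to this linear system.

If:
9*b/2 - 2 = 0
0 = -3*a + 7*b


Then:
a = 28/27
b = 4/9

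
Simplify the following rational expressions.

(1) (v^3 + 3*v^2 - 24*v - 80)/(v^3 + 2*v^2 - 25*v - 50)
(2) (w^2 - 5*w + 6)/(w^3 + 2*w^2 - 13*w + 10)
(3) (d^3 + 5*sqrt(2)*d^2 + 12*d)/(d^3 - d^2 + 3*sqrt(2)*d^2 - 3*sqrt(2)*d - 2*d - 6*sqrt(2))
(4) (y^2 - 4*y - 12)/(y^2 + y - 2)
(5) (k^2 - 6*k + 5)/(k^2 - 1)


(1) = (v^2 + 8*v + 16)/(v^2 + 7*v + 10)
(2) = (w - 3)/(w^2 + 4*w - 5)
(3) = (d^2 + 2*sqrt(2)*d)/(d^2 - d - 2)
(4) = (y - 6)/(y - 1)
(5) = (k - 5)/(k + 1)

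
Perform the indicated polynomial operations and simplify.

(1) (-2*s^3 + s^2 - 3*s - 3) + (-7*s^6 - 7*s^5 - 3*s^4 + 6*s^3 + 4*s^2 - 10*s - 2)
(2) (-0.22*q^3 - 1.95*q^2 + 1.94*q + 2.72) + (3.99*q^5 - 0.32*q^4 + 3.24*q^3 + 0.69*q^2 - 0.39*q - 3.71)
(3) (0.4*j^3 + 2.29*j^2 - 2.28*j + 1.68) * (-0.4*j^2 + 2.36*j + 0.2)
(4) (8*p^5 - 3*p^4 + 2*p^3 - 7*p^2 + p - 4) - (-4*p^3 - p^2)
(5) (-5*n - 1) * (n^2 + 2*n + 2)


(1) = -7*s^6 - 7*s^5 - 3*s^4 + 4*s^3 + 5*s^2 - 13*s - 5
(2) = 3.99*q^5 - 0.32*q^4 + 3.02*q^3 - 1.26*q^2 + 1.55*q - 0.99
(3) = -0.16*j^5 + 0.028*j^4 + 6.3964*j^3 - 5.5948*j^2 + 3.5088*j + 0.336
(4) = 8*p^5 - 3*p^4 + 6*p^3 - 6*p^2 + p - 4
(5) = -5*n^3 - 11*n^2 - 12*n - 2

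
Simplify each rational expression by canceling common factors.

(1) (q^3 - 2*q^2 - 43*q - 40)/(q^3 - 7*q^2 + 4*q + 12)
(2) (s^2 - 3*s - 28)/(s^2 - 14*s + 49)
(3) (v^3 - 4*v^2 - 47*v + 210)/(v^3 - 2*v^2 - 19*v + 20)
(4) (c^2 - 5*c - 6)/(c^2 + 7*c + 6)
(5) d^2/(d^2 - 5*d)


(1) = (q^2 - 3*q - 40)/(q^2 - 8*q + 12)
(2) = (s + 4)/(s - 7)
(3) = (v^2 + v - 42)/(v^2 + 3*v - 4)
(4) = (c - 6)/(c + 6)
(5) = d/(d - 5)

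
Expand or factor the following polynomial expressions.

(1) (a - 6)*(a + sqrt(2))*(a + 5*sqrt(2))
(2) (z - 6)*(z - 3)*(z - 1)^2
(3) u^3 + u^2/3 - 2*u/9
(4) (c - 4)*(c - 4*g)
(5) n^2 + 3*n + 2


(1) = a^3 - 6*a^2 + 6*sqrt(2)*a^2 - 36*sqrt(2)*a + 10*a - 60
(2) = z^4 - 11*z^3 + 37*z^2 - 45*z + 18
(3) = u*(u - 1/3)*(u + 2/3)
(4) = c^2 - 4*c*g - 4*c + 16*g
(5) = (n + 1)*(n + 2)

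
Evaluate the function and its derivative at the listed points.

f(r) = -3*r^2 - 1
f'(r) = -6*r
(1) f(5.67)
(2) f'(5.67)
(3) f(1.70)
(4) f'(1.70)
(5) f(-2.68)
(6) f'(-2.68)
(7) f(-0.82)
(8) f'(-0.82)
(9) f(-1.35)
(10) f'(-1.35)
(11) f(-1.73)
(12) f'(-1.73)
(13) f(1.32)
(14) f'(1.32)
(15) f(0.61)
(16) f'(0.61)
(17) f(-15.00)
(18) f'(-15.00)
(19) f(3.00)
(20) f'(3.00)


(1) = -97.45
(2) = -34.02
(3) = -9.67
(4) = -10.20
(5) = -22.55
(6) = 16.08
(7) = -3.02
(8) = 4.92
(9) = -6.47
(10) = 8.10
(11) = -9.98
(12) = 10.38
(13) = -6.23
(14) = -7.92
(15) = -2.12
(16) = -3.66
(17) = -676.00
(18) = 90.00
(19) = -28.00
(20) = -18.00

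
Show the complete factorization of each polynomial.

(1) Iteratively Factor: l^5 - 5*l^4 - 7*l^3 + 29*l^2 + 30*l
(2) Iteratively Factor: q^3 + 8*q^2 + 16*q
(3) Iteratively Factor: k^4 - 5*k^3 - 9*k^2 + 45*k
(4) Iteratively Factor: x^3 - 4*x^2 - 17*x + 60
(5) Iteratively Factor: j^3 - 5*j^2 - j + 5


(1) = (l - 5)*(l^4 - 7*l^2 - 6*l) = (l - 5)*(l + 1)*(l^3 - l^2 - 6*l) = l*(l - 5)*(l + 1)*(l^2 - l - 6) = l*(l - 5)*(l + 1)*(l + 2)*(l - 3)
(2) = (q + 4)*(q^2 + 4*q) = (q + 4)^2*(q)
(3) = (k - 5)*(k^3 - 9*k) = (k - 5)*(k - 3)*(k^2 + 3*k) = (k - 5)*(k - 3)*(k + 3)*(k)
(4) = (x + 4)*(x^2 - 8*x + 15) = (x - 5)*(x + 4)*(x - 3)
(5) = (j - 5)*(j^2 - 1) = (j - 5)*(j - 1)*(j + 1)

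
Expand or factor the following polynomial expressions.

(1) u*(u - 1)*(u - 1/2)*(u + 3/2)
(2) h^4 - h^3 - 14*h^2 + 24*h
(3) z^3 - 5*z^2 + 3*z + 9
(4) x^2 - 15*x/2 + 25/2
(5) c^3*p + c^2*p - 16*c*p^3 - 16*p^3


(1) = u^4 - 7*u^2/4 + 3*u/4
(2) = h*(h - 3)*(h - 2)*(h + 4)
(3) = (z - 3)^2*(z + 1)
(4) = (x - 5)*(x - 5/2)
(5) = (c - 4*p)*(c + 4*p)*(c*p + p)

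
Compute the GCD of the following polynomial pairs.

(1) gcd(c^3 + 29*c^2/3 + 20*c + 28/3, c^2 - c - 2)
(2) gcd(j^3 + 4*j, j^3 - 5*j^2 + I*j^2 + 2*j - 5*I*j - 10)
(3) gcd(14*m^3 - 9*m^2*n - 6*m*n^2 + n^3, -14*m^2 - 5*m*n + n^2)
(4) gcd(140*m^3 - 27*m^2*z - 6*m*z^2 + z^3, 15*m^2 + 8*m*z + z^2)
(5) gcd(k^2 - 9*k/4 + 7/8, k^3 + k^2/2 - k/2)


(1) = 1
(2) = gcd(j*(j - 2*I)*(j + 2*I), (j - 5)*(j - I)*(j + 2*I)) = j + 2*I
(3) = gcd((-7*m + n)*(-m + n)*(2*m + n), (-7*m + n)*(2*m + n)) = 14*m^2 + 5*m*n - n^2
(4) = 5*m + z
(5) = k - 1/2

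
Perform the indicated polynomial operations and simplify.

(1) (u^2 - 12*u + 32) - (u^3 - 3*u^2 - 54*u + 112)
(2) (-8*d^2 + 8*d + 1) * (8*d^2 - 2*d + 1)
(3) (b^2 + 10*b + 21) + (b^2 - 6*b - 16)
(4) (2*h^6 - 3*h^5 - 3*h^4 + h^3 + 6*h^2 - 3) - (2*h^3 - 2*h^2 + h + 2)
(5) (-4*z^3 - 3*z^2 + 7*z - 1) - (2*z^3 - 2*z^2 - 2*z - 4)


(1) = -u^3 + 4*u^2 + 42*u - 80
(2) = -64*d^4 + 80*d^3 - 16*d^2 + 6*d + 1
(3) = 2*b^2 + 4*b + 5
(4) = 2*h^6 - 3*h^5 - 3*h^4 - h^3 + 8*h^2 - h - 5
(5) = -6*z^3 - z^2 + 9*z + 3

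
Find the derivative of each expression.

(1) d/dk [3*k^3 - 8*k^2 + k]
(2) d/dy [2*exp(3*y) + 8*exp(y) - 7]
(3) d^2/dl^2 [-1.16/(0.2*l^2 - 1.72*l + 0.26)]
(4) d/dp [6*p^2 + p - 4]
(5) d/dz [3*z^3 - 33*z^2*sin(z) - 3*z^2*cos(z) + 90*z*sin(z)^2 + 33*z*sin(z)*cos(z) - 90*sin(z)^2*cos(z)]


(1) = 9*k^2 - 16*k + 1
(2) = (6*exp(2*y) + 8)*exp(y)
(3) = (0.0928*l^2 - 0.79808*l - 1.16*(0.4*l - 1.72)*(0.8*l - 3.44) + 0.12064)/(0.2*l^2 - 1.72*l + 0.26)^3
(4) = 12*p + 1
(5) = 3*z^2*sin(z) - 33*z^2*cos(z) + 9*z^2 - 66*z*sin(z) + 90*z*sin(2*z) - 6*z*cos(z) + 33*z*cos(2*z) + 45*sin(z)/2 + 33*sin(2*z)/2 - 135*sin(3*z)/2 - 45*cos(2*z) + 45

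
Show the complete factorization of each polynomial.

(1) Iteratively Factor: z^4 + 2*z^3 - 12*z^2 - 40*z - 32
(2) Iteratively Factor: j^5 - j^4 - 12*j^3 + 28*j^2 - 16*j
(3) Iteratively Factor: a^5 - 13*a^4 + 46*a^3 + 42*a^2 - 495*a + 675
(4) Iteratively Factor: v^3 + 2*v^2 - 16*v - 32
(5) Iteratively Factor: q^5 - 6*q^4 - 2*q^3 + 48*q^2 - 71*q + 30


(1) = (z - 4)*(z^3 + 6*z^2 + 12*z + 8) = (z - 4)*(z + 2)*(z^2 + 4*z + 4) = (z - 4)*(z + 2)^2*(z + 2)
(2) = (j - 2)*(j^4 + j^3 - 10*j^2 + 8*j) = (j - 2)*(j + 4)*(j^3 - 3*j^2 + 2*j) = j*(j - 2)*(j + 4)*(j^2 - 3*j + 2) = j*(j - 2)^2*(j + 4)*(j - 1)
(3) = (a + 3)*(a^4 - 16*a^3 + 94*a^2 - 240*a + 225) = (a - 3)*(a + 3)*(a^3 - 13*a^2 + 55*a - 75) = (a - 5)*(a - 3)*(a + 3)*(a^2 - 8*a + 15) = (a - 5)*(a - 3)^2*(a + 3)*(a - 5)
(4) = (v + 4)*(v^2 - 2*v - 8) = (v - 4)*(v + 4)*(v + 2)
(5) = (q - 5)*(q^4 - q^3 - 7*q^2 + 13*q - 6) = (q - 5)*(q + 3)*(q^3 - 4*q^2 + 5*q - 2) = (q - 5)*(q - 2)*(q + 3)*(q^2 - 2*q + 1) = (q - 5)*(q - 2)*(q - 1)*(q + 3)*(q - 1)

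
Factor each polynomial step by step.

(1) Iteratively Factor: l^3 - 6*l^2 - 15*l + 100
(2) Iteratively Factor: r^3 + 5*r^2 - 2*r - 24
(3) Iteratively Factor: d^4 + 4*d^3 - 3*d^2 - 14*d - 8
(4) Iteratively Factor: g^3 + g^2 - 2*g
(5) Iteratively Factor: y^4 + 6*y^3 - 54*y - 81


(1) = (l - 5)*(l^2 - l - 20) = (l - 5)*(l + 4)*(l - 5)
(2) = (r - 2)*(r^2 + 7*r + 12) = (r - 2)*(r + 3)*(r + 4)
(3) = (d - 2)*(d^3 + 6*d^2 + 9*d + 4) = (d - 2)*(d + 4)*(d^2 + 2*d + 1) = (d - 2)*(d + 1)*(d + 4)*(d + 1)
(4) = (g)*(g^2 + g - 2) = g*(g - 1)*(g + 2)
(5) = (y + 3)*(y^3 + 3*y^2 - 9*y - 27) = (y - 3)*(y + 3)*(y^2 + 6*y + 9) = (y - 3)*(y + 3)^2*(y + 3)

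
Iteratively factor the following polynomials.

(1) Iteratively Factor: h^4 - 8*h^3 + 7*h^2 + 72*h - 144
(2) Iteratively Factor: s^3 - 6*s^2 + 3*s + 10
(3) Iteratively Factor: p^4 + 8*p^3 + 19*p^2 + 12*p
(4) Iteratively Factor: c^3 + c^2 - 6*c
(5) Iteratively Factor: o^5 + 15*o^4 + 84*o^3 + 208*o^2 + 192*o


(1) = (h - 3)*(h^3 - 5*h^2 - 8*h + 48) = (h - 4)*(h - 3)*(h^2 - h - 12) = (h - 4)^2*(h - 3)*(h + 3)
(2) = (s - 5)*(s^2 - s - 2) = (s - 5)*(s - 2)*(s + 1)
(3) = (p + 3)*(p^3 + 5*p^2 + 4*p) = p*(p + 3)*(p^2 + 5*p + 4) = p*(p + 3)*(p + 4)*(p + 1)
(4) = (c - 2)*(c^2 + 3*c) = (c - 2)*(c + 3)*(c)
(5) = (o + 4)*(o^4 + 11*o^3 + 40*o^2 + 48*o) = (o + 3)*(o + 4)*(o^3 + 8*o^2 + 16*o) = (o + 3)*(o + 4)^2*(o^2 + 4*o) = o*(o + 3)*(o + 4)^2*(o + 4)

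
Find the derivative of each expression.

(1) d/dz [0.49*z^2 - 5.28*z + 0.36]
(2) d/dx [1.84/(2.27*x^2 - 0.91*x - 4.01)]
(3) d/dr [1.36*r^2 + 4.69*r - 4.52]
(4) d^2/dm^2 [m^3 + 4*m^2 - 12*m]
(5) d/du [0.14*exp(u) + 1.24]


(1) = 0.98*z - 5.28
(2) = (1.6744 - 8.3536*x)/(-2.27*x^2 + 0.91*x + 4.01)^2
(3) = 2.72*r + 4.69
(4) = 6*m + 8
(5) = 0.14*exp(u)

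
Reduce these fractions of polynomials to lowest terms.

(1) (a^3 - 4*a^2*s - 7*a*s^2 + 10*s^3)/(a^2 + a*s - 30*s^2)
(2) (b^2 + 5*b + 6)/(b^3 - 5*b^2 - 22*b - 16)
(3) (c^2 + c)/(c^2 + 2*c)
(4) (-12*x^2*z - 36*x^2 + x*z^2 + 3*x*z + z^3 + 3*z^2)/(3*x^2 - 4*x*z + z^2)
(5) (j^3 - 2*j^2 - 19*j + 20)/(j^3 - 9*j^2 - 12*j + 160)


(1) = (a^2 + a*s - 2*s^2)/(a + 6*s)
(2) = (b + 3)/(b^2 - 7*b - 8)
(3) = (c + 1)/(c + 2)
(4) = (-4*x*z - 12*x - z^2 - 3*z)/(x - z)
(5) = (j - 1)/(j - 8)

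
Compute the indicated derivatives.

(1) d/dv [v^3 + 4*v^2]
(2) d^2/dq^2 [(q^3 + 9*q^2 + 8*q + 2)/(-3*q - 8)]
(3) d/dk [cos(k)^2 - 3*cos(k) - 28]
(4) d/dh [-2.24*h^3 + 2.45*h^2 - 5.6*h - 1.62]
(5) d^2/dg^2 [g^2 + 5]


(1) = v*(3*v + 8)
(2) = 6*(-3*q^3 - 24*q^2 - 64*q - 134)/(27*q^3 + 216*q^2 + 576*q + 512)
(3) = (3 - 2*cos(k))*sin(k)
(4) = -6.72*h^2 + 4.9*h - 5.6
(5) = 2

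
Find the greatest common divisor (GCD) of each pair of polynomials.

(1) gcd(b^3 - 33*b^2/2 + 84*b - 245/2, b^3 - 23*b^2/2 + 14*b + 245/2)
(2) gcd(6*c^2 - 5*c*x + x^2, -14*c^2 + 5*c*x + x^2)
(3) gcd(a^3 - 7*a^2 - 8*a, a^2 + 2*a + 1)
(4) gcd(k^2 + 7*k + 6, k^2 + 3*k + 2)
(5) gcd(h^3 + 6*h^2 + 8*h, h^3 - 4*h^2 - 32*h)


(1) = gcd((b - 7)^2*(b - 5/2), (b - 7)^2*(b + 5/2)) = b^2 - 14*b + 49
(2) = gcd((-3*c + x)*(-2*c + x), (-2*c + x)*(7*c + x)) = -2*c + x
(3) = a + 1
(4) = k + 1
(5) = gcd(h*(h + 2)*(h + 4), h*(h - 8)*(h + 4)) = h^2 + 4*h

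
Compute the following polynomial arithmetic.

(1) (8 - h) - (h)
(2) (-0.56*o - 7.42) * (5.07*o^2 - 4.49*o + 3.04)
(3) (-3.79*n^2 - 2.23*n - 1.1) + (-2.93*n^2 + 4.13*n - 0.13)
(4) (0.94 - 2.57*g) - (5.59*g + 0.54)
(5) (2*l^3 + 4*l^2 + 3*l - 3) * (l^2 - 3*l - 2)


(1) = 8 - 2*h
(2) = -2.8392*o^3 - 35.105*o^2 + 31.6134*o - 22.5568
(3) = -6.72*n^2 + 1.9*n - 1.23
(4) = 0.4 - 8.16*g
(5) = 2*l^5 - 2*l^4 - 13*l^3 - 20*l^2 + 3*l + 6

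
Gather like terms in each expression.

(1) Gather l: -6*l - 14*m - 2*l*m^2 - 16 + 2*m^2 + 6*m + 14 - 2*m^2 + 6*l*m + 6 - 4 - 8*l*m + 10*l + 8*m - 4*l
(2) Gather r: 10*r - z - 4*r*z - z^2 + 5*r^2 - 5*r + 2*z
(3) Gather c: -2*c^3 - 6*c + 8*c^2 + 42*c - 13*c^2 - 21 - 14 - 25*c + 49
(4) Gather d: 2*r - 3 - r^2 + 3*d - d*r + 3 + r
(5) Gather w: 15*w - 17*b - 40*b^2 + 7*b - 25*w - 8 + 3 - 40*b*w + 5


(1) = l*(-2*m^2 - 2*m)
(2) = 5*r^2 + r*(5 - 4*z) - z^2 + z
(3) = -2*c^3 - 5*c^2 + 11*c + 14
(4) = d*(3 - r) - r^2 + 3*r
(5) = -40*b^2 - 10*b + w*(-40*b - 10)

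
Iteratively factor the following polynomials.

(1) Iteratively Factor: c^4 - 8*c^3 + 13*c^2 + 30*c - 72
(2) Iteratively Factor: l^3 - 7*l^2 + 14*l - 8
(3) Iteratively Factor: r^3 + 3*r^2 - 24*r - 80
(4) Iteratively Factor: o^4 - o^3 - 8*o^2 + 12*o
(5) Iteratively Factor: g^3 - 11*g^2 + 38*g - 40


(1) = (c - 4)*(c^3 - 4*c^2 - 3*c + 18) = (c - 4)*(c - 3)*(c^2 - c - 6) = (c - 4)*(c - 3)^2*(c + 2)
(2) = (l - 2)*(l^2 - 5*l + 4) = (l - 4)*(l - 2)*(l - 1)
(3) = (r + 4)*(r^2 - r - 20) = (r - 5)*(r + 4)*(r + 4)
(4) = (o + 3)*(o^3 - 4*o^2 + 4*o) = o*(o + 3)*(o^2 - 4*o + 4) = o*(o - 2)*(o + 3)*(o - 2)
(5) = (g - 2)*(g^2 - 9*g + 20) = (g - 4)*(g - 2)*(g - 5)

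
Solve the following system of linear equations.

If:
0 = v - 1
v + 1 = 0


Then:
No Solution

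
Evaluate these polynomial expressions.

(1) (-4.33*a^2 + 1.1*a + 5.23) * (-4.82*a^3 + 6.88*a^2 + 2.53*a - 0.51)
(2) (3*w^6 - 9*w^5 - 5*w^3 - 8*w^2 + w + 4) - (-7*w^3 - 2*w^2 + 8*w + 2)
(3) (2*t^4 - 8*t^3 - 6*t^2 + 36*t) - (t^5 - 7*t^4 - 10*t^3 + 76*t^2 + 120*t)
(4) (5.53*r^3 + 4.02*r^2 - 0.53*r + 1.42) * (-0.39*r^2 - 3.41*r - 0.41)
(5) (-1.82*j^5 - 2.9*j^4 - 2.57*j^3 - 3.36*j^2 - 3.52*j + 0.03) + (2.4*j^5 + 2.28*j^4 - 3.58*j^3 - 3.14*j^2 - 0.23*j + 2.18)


(1) = 20.8706*a^5 - 35.0924*a^4 - 28.5955*a^3 + 40.9737*a^2 + 12.6709*a - 2.6673
(2) = 3*w^6 - 9*w^5 + 2*w^3 - 6*w^2 - 7*w + 2
(3) = -t^5 + 9*t^4 + 2*t^3 - 82*t^2 - 84*t
(4) = -2.1567*r^5 - 20.4251*r^4 - 15.7688*r^3 - 0.3947*r^2 - 4.6249*r - 0.5822
(5) = 0.58*j^5 - 0.62*j^4 - 6.15*j^3 - 6.5*j^2 - 3.75*j + 2.21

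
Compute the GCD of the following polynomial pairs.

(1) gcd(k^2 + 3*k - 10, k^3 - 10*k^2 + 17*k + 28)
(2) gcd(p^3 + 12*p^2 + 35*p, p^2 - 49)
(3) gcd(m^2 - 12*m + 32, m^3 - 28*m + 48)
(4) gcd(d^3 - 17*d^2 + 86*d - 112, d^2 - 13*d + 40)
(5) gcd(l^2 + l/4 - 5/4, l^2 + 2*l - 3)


(1) = gcd((k - 2)*(k + 5), (k - 7)*(k - 4)*(k + 1)) = 1
(2) = p + 7
(3) = gcd((m - 8)*(m - 4), (m - 4)*(m - 2)*(m + 6)) = m - 4
(4) = gcd((d - 8)*(d - 7)*(d - 2), (d - 8)*(d - 5)) = d - 8
(5) = l - 1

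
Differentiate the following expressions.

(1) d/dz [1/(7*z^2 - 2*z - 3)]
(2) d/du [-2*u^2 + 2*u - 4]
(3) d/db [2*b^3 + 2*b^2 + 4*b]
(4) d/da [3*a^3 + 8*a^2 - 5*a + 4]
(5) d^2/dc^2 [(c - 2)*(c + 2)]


(1) = 2*(1 - 7*z)/(-7*z^2 + 2*z + 3)^2
(2) = 2 - 4*u
(3) = 6*b^2 + 4*b + 4
(4) = 9*a^2 + 16*a - 5
(5) = 2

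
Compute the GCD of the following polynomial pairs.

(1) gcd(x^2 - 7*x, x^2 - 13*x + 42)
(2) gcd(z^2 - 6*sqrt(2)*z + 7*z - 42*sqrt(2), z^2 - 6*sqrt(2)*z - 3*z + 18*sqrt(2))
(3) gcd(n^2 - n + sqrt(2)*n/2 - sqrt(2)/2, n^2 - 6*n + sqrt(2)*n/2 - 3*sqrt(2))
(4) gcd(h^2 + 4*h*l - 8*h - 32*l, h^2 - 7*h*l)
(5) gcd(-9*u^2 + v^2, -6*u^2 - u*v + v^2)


(1) = gcd(x*(x - 7), (x - 7)*(x - 6)) = x - 7
(2) = gcd((z + 7)*(z - 6*sqrt(2)), (z - 3)*(z - 6*sqrt(2))) = z - 6*sqrt(2)
(3) = n + sqrt(2)/2
(4) = 1
(5) = 3*u - v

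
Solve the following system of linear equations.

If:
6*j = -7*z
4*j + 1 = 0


Then:
j = -1/4
z = 3/14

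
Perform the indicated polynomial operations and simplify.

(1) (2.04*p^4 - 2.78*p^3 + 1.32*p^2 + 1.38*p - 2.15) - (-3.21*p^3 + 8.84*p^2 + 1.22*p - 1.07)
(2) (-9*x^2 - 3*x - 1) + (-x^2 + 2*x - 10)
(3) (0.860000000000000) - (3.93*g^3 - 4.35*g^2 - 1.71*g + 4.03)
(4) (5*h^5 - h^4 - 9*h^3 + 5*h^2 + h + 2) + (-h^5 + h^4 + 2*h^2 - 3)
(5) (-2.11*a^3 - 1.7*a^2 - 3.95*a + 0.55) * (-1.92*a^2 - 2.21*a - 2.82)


(1) = 2.04*p^4 + 0.43*p^3 - 7.52*p^2 + 0.16*p - 1.08
(2) = -10*x^2 - x - 11
(3) = -3.93*g^3 + 4.35*g^2 + 1.71*g - 3.17
(4) = 4*h^5 - 9*h^3 + 7*h^2 + h - 1
(5) = 4.0512*a^5 + 7.9271*a^4 + 17.2912*a^3 + 12.4675*a^2 + 9.9235*a - 1.551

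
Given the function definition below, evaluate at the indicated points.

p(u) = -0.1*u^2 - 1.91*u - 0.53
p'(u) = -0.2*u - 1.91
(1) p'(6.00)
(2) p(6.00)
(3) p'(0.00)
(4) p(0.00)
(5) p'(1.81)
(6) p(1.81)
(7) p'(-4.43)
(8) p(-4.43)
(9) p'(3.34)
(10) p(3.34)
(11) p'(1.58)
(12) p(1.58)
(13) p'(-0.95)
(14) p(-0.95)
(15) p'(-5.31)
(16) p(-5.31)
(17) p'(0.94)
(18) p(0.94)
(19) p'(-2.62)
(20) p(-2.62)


(1) = -3.11
(2) = -15.59
(3) = -1.91
(4) = -0.53
(5) = -2.27
(6) = -4.31
(7) = -1.02
(8) = 5.97
(9) = -2.58
(10) = -8.02
(11) = -2.23
(12) = -3.80
(13) = -1.72
(14) = 1.19
(15) = -0.85
(16) = 6.79
(17) = -2.10
(18) = -2.41
(19) = -1.39
(20) = 3.79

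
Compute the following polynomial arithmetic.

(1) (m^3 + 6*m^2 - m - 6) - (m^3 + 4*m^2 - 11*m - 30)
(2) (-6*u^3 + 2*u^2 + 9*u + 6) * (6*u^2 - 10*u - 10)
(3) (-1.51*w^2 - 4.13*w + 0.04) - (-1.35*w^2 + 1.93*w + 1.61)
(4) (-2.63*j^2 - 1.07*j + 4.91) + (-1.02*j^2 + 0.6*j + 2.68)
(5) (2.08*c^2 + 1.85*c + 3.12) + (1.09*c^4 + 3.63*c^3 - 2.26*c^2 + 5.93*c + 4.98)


(1) = 2*m^2 + 10*m + 24
(2) = -36*u^5 + 72*u^4 + 94*u^3 - 74*u^2 - 150*u - 60
(3) = -0.16*w^2 - 6.06*w - 1.57
(4) = -3.65*j^2 - 0.47*j + 7.59
(5) = 1.09*c^4 + 3.63*c^3 - 0.18*c^2 + 7.78*c + 8.1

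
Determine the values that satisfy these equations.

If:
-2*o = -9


Then:
o = 9/2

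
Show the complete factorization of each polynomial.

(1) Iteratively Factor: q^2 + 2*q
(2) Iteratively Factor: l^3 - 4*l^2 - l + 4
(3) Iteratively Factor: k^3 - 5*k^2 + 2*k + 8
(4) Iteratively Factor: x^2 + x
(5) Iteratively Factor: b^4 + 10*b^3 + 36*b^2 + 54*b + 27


(1) = (q + 2)*(q)
(2) = (l - 1)*(l^2 - 3*l - 4) = (l - 1)*(l + 1)*(l - 4)
(3) = (k - 4)*(k^2 - k - 2) = (k - 4)*(k - 2)*(k + 1)
(4) = (x)*(x + 1)
(5) = (b + 1)*(b^3 + 9*b^2 + 27*b + 27) = (b + 1)*(b + 3)*(b^2 + 6*b + 9) = (b + 1)*(b + 3)^2*(b + 3)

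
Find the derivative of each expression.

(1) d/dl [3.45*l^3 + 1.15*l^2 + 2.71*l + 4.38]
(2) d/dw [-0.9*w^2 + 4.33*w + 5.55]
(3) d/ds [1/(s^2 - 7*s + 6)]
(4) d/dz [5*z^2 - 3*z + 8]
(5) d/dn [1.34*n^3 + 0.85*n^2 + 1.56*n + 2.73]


(1) = 10.35*l^2 + 2.3*l + 2.71
(2) = 4.33 - 1.8*w
(3) = (7 - 2*s)/(s^2 - 7*s + 6)^2
(4) = 10*z - 3
(5) = 4.02*n^2 + 1.7*n + 1.56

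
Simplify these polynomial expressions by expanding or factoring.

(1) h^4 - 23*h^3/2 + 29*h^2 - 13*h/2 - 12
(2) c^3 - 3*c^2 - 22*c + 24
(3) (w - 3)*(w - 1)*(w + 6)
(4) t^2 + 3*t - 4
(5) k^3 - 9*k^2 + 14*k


(1) = (h - 8)*(h - 3)*(h - 1)*(h + 1/2)
(2) = (c - 6)*(c - 1)*(c + 4)
(3) = w^3 + 2*w^2 - 21*w + 18
(4) = (t - 1)*(t + 4)
(5) = k*(k - 7)*(k - 2)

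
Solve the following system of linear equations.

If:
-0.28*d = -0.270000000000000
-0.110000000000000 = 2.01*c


Then:
c = -0.05
d = 0.96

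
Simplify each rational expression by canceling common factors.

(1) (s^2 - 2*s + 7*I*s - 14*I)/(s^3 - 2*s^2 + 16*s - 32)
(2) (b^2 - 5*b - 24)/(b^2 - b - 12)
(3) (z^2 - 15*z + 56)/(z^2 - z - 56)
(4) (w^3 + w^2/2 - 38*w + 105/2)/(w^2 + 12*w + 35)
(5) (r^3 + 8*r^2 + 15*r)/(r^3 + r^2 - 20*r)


(1) = (s + 7*I)/(s^2 + 16)
(2) = (b - 8)/(b - 4)
(3) = (z - 7)/(z + 7)
(4) = (2*w^2 - 13*w + 15)/(2*w + 10)
(5) = (r + 3)/(r - 4)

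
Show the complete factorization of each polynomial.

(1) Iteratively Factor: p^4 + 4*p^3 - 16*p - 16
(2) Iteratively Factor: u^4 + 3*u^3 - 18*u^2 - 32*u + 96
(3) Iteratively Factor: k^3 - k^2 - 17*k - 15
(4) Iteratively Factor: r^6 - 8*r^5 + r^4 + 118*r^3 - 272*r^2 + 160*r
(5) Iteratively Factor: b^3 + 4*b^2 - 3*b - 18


(1) = (p + 2)*(p^3 + 2*p^2 - 4*p - 8) = (p + 2)^2*(p^2 - 4) = (p + 2)^3*(p - 2)
(2) = (u - 3)*(u^3 + 6*u^2 - 32) = (u - 3)*(u + 4)*(u^2 + 2*u - 8) = (u - 3)*(u + 4)^2*(u - 2)
(3) = (k - 5)*(k^2 + 4*k + 3) = (k - 5)*(k + 3)*(k + 1)
(4) = (r - 1)*(r^5 - 7*r^4 - 6*r^3 + 112*r^2 - 160*r) = r*(r - 1)*(r^4 - 7*r^3 - 6*r^2 + 112*r - 160) = r*(r - 4)*(r - 1)*(r^3 - 3*r^2 - 18*r + 40) = r*(r - 4)*(r - 1)*(r + 4)*(r^2 - 7*r + 10) = r*(r - 4)*(r - 2)*(r - 1)*(r + 4)*(r - 5)
(5) = (b + 3)*(b^2 + b - 6) = (b + 3)^2*(b - 2)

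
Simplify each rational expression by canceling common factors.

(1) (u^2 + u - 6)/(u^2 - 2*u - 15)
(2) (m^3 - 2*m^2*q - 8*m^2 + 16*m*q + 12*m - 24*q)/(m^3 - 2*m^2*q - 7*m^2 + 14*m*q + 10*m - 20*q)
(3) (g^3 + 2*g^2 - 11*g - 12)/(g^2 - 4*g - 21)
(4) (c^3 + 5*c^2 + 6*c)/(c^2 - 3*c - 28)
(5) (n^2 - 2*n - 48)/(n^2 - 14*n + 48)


(1) = (u - 2)/(u - 5)
(2) = (m - 6)/(m - 5)
(3) = (g^3 + 2*g^2 - 11*g - 12)/(g^2 - 4*g - 21)
(4) = (c^3 + 5*c^2 + 6*c)/(c^2 - 3*c - 28)
(5) = (n + 6)/(n - 6)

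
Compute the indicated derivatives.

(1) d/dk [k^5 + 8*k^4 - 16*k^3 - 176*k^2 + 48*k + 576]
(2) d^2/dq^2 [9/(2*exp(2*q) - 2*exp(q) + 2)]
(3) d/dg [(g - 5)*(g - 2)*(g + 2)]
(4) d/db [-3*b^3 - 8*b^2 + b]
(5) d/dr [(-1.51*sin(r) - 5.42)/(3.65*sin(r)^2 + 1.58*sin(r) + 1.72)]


(1) = 5*k^4 + 32*k^3 - 48*k^2 - 352*k + 48
(2) = 9*((1 - 4*exp(q))*(exp(2*q) - exp(q) + 1) + 2*(2*exp(q) - 1)^2*exp(q))*exp(q)/(2*(exp(2*q) - exp(q) + 1)^3)
(3) = 3*g^2 - 10*g - 4
(4) = -9*b^2 - 16*b + 1
(5) = (5.5115*sin(r)^2 + 39.566*sin(r) + 5.9664)*cos(r)/(13.3225*sin(r)^4 + 11.534*sin(r)^3 + 15.0524*sin(r)^2 + 5.4352*sin(r) + 2.9584)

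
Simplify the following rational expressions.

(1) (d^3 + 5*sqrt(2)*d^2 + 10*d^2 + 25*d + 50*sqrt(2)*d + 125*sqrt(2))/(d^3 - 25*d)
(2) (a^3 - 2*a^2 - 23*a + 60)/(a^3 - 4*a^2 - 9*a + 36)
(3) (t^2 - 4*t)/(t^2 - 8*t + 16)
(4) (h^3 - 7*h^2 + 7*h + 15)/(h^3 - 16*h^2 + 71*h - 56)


(1) = (d^2 + d*(5 + 5*sqrt(2)) + 25*sqrt(2))/(d^2 - 5*d)
(2) = (a + 5)/(a + 3)
(3) = t/(t - 4)
(4) = (h^3 - 7*h^2 + 7*h + 15)/(h^3 - 16*h^2 + 71*h - 56)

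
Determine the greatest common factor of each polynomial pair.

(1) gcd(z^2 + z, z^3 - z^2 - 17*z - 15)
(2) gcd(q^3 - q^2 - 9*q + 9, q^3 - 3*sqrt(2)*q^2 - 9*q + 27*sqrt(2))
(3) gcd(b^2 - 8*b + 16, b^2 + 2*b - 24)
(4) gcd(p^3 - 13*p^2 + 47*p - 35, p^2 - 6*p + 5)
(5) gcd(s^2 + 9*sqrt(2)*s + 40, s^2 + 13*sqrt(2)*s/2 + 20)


(1) = gcd(z*(z + 1), (z - 5)*(z + 1)*(z + 3)) = z + 1
(2) = gcd((q - 3)*(q - 1)*(q + 3), (q - 3)*(q + 3)*(q - 3*sqrt(2))) = q^2 - 9
(3) = gcd((b - 4)^2, (b - 4)*(b + 6)) = b - 4
(4) = gcd((p - 7)*(p - 5)*(p - 1), (p - 5)*(p - 1)) = p^2 - 6*p + 5
(5) = s + 4*sqrt(2)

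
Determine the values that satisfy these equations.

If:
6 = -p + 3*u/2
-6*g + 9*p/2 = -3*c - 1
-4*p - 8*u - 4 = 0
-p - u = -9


Then:
No Solution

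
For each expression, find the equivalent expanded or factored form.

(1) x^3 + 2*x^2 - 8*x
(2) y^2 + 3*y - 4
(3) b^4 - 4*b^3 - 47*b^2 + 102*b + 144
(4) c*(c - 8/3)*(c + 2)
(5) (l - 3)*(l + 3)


(1) = x*(x - 2)*(x + 4)
(2) = (y - 1)*(y + 4)
(3) = (b - 8)*(b - 3)*(b + 1)*(b + 6)
(4) = c^3 - 2*c^2/3 - 16*c/3
(5) = l^2 - 9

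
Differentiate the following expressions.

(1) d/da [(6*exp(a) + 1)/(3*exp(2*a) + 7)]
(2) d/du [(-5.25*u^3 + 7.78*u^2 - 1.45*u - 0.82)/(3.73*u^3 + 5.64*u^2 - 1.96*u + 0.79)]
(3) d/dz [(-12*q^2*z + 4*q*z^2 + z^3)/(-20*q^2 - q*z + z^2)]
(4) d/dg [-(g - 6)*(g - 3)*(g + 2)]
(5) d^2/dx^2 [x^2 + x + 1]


(1) = 6*(-3*exp(2*a) - exp(a) + 7)*exp(a)/(9*exp(4*a) + 42*exp(2*a) + 49)
(2) = (-58.6294*u^4 + 31.397*u^3 - 10.3375*u^2 + 21.542*u - 2.7527)/(13.9129*u^6 + 42.0744*u^5 + 17.188*u^4 - 16.2154*u^3 + 12.7528*u^2 - 3.0968*u + 0.6241)
(3) = (z*(q - 2*z)*(-12*q^2 + 4*q*z + z^2) + (12*q^2 - 8*q*z - 3*z^2)*(20*q^2 + q*z - z^2))/(20*q^2 + q*z - z^2)^2
(4) = g*(14 - 3*g)
(5) = 2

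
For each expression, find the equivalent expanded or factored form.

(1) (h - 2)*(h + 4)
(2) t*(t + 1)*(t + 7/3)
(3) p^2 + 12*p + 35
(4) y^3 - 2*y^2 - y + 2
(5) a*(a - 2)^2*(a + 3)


(1) = h^2 + 2*h - 8
(2) = t^3 + 10*t^2/3 + 7*t/3
(3) = (p + 5)*(p + 7)
(4) = (y - 2)*(y - 1)*(y + 1)
(5) = a^4 - a^3 - 8*a^2 + 12*a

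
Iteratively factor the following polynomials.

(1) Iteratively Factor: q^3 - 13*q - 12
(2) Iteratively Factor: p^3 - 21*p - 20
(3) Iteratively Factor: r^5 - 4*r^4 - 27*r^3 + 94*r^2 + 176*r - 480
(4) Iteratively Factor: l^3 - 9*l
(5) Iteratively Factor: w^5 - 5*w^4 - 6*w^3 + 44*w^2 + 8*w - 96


(1) = (q - 4)*(q^2 + 4*q + 3) = (q - 4)*(q + 1)*(q + 3)
(2) = (p + 4)*(p^2 - 4*p - 5) = (p - 5)*(p + 4)*(p + 1)
(3) = (r - 4)*(r^4 - 27*r^2 - 14*r + 120) = (r - 4)*(r + 4)*(r^3 - 4*r^2 - 11*r + 30) = (r - 5)*(r - 4)*(r + 4)*(r^2 + r - 6) = (r - 5)*(r - 4)*(r - 2)*(r + 4)*(r + 3)
(4) = (l - 3)*(l^2 + 3*l) = (l - 3)*(l + 3)*(l)
(5) = (w - 4)*(w^4 - w^3 - 10*w^2 + 4*w + 24) = (w - 4)*(w - 3)*(w^3 + 2*w^2 - 4*w - 8) = (w - 4)*(w - 3)*(w + 2)*(w^2 - 4) = (w - 4)*(w - 3)*(w - 2)*(w + 2)*(w + 2)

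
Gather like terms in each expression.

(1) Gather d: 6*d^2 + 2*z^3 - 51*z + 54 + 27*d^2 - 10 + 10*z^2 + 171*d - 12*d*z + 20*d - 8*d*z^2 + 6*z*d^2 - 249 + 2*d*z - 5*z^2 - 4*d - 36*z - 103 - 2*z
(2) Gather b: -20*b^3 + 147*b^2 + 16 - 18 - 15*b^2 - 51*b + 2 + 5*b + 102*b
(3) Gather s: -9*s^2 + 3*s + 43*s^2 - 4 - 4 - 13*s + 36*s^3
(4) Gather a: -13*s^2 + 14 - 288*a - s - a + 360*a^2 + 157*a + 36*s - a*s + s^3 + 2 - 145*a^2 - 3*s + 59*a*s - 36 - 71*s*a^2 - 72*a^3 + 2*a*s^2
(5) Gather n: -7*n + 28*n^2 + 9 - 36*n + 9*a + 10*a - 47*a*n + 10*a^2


(1) = d^2*(6*z + 33) + d*(-8*z^2 - 10*z + 187) + 2*z^3 + 5*z^2 - 89*z - 308
(2) = -20*b^3 + 132*b^2 + 56*b
(3) = 36*s^3 + 34*s^2 - 10*s - 8
(4) = -72*a^3 + a^2*(215 - 71*s) + a*(2*s^2 + 58*s - 132) + s^3 - 13*s^2 + 32*s - 20
(5) = 10*a^2 + 19*a + 28*n^2 + n*(-47*a - 43) + 9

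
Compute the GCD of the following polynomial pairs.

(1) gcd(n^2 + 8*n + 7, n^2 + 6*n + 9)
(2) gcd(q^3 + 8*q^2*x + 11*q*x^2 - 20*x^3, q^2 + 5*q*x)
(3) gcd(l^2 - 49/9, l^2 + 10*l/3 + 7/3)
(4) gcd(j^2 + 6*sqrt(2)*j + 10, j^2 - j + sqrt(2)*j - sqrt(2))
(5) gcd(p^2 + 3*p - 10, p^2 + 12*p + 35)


(1) = 1
(2) = q + 5*x
(3) = l + 7/3
(4) = gcd((j + sqrt(2))*(j + 5*sqrt(2)), (j - 1)*(j + sqrt(2))) = j + sqrt(2)
(5) = p + 5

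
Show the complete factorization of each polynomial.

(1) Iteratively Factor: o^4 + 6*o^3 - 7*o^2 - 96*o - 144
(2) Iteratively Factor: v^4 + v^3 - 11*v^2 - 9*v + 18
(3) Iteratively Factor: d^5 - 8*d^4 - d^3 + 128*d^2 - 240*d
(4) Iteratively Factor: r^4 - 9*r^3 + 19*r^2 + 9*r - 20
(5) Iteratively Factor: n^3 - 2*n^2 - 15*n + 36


(1) = (o + 3)*(o^3 + 3*o^2 - 16*o - 48) = (o + 3)^2*(o^2 - 16) = (o - 4)*(o + 3)^2*(o + 4)
(2) = (v - 3)*(v^3 + 4*v^2 + v - 6) = (v - 3)*(v - 1)*(v^2 + 5*v + 6) = (v - 3)*(v - 1)*(v + 2)*(v + 3)
(3) = (d - 3)*(d^4 - 5*d^3 - 16*d^2 + 80*d) = (d - 4)*(d - 3)*(d^3 - d^2 - 20*d) = d*(d - 4)*(d - 3)*(d^2 - d - 20) = d*(d - 5)*(d - 4)*(d - 3)*(d + 4)
(4) = (r - 5)*(r^3 - 4*r^2 - r + 4) = (r - 5)*(r + 1)*(r^2 - 5*r + 4) = (r - 5)*(r - 1)*(r + 1)*(r - 4)
(5) = (n - 3)*(n^2 + n - 12) = (n - 3)*(n + 4)*(n - 3)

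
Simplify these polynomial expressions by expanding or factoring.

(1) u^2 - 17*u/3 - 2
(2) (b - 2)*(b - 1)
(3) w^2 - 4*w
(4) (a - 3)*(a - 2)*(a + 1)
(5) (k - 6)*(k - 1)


(1) = (u - 6)*(u + 1/3)
(2) = b^2 - 3*b + 2
(3) = w*(w - 4)
(4) = a^3 - 4*a^2 + a + 6
(5) = k^2 - 7*k + 6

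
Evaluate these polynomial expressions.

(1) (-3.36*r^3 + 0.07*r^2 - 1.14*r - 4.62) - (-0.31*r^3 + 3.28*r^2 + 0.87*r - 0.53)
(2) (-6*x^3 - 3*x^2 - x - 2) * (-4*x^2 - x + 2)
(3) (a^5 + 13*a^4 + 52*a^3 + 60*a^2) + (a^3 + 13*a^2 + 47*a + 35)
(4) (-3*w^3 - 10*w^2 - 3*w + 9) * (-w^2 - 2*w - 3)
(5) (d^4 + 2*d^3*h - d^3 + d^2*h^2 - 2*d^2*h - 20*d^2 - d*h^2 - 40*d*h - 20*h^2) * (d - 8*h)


(1) = -3.05*r^3 - 3.21*r^2 - 2.01*r - 4.09
(2) = 24*x^5 + 18*x^4 - 5*x^3 + 3*x^2 - 4
(3) = a^5 + 13*a^4 + 53*a^3 + 73*a^2 + 47*a + 35
(4) = 3*w^5 + 16*w^4 + 32*w^3 + 27*w^2 - 9*w - 27
(5) = d^5 - 6*d^4*h - d^4 - 15*d^3*h^2 + 6*d^3*h - 20*d^3 - 8*d^2*h^3 + 15*d^2*h^2 + 120*d^2*h + 8*d*h^3 + 300*d*h^2 + 160*h^3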